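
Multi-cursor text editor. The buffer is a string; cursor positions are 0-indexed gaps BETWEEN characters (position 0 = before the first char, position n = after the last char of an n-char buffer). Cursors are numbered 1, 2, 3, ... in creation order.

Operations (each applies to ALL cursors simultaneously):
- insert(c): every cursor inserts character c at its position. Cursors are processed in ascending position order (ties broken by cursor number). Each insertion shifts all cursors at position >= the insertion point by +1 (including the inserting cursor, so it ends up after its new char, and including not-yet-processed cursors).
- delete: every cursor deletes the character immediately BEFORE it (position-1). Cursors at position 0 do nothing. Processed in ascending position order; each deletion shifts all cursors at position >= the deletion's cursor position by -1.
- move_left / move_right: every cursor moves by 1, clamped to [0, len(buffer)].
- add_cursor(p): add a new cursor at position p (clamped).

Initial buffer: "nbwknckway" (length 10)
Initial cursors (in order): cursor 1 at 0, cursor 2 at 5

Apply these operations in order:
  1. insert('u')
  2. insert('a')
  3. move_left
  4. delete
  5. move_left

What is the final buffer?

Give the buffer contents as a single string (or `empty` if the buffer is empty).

After op 1 (insert('u')): buffer="unbwknuckway" (len 12), cursors c1@1 c2@7, authorship 1.....2.....
After op 2 (insert('a')): buffer="uanbwknuackway" (len 14), cursors c1@2 c2@9, authorship 11.....22.....
After op 3 (move_left): buffer="uanbwknuackway" (len 14), cursors c1@1 c2@8, authorship 11.....22.....
After op 4 (delete): buffer="anbwknackway" (len 12), cursors c1@0 c2@6, authorship 1.....2.....
After op 5 (move_left): buffer="anbwknackway" (len 12), cursors c1@0 c2@5, authorship 1.....2.....

Answer: anbwknackway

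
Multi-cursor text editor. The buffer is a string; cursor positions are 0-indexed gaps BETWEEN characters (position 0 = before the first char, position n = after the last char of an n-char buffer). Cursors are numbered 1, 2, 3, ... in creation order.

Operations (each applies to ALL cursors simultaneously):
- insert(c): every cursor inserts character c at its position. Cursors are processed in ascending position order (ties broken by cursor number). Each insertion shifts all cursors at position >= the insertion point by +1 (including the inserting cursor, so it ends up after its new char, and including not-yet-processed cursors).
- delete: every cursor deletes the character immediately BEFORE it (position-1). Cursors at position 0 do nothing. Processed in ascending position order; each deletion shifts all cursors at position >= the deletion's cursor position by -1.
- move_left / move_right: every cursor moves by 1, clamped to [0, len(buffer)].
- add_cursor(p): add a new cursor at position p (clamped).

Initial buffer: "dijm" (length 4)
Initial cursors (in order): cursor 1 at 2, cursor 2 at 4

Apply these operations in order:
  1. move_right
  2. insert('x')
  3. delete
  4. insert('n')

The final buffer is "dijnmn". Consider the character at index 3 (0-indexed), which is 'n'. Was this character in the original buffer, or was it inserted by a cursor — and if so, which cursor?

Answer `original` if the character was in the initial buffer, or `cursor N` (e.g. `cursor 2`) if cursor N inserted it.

After op 1 (move_right): buffer="dijm" (len 4), cursors c1@3 c2@4, authorship ....
After op 2 (insert('x')): buffer="dijxmx" (len 6), cursors c1@4 c2@6, authorship ...1.2
After op 3 (delete): buffer="dijm" (len 4), cursors c1@3 c2@4, authorship ....
After op 4 (insert('n')): buffer="dijnmn" (len 6), cursors c1@4 c2@6, authorship ...1.2
Authorship (.=original, N=cursor N): . . . 1 . 2
Index 3: author = 1

Answer: cursor 1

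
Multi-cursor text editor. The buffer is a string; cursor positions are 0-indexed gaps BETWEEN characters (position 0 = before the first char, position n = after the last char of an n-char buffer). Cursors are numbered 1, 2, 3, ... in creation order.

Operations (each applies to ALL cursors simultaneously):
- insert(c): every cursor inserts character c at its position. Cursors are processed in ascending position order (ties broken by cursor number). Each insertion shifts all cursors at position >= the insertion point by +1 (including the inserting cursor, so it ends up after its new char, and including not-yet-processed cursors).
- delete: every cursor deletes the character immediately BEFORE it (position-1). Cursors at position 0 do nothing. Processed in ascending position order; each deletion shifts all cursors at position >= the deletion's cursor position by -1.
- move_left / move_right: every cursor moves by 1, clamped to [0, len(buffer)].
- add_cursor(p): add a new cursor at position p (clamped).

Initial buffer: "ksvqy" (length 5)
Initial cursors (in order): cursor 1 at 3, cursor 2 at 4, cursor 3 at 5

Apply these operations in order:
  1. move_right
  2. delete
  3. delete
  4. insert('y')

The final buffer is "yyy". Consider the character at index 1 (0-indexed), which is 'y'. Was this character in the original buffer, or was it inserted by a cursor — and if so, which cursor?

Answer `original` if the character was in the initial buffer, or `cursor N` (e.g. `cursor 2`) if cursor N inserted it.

Answer: cursor 2

Derivation:
After op 1 (move_right): buffer="ksvqy" (len 5), cursors c1@4 c2@5 c3@5, authorship .....
After op 2 (delete): buffer="ks" (len 2), cursors c1@2 c2@2 c3@2, authorship ..
After op 3 (delete): buffer="" (len 0), cursors c1@0 c2@0 c3@0, authorship 
After op 4 (insert('y')): buffer="yyy" (len 3), cursors c1@3 c2@3 c3@3, authorship 123
Authorship (.=original, N=cursor N): 1 2 3
Index 1: author = 2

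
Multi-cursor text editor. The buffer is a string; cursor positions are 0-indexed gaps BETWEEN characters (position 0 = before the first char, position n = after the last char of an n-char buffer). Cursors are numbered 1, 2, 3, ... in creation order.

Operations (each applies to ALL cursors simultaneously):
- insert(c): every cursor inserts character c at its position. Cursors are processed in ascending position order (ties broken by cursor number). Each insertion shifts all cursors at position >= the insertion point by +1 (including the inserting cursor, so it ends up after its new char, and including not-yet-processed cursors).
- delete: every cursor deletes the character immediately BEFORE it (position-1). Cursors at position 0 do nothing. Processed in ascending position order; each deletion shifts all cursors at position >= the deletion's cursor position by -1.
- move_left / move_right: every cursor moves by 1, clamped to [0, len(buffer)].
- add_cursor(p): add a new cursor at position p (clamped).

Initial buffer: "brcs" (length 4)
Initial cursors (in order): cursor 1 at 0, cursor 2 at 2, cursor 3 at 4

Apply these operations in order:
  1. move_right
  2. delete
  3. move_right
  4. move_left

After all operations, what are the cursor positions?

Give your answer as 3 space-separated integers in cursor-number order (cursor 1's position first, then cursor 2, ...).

After op 1 (move_right): buffer="brcs" (len 4), cursors c1@1 c2@3 c3@4, authorship ....
After op 2 (delete): buffer="r" (len 1), cursors c1@0 c2@1 c3@1, authorship .
After op 3 (move_right): buffer="r" (len 1), cursors c1@1 c2@1 c3@1, authorship .
After op 4 (move_left): buffer="r" (len 1), cursors c1@0 c2@0 c3@0, authorship .

Answer: 0 0 0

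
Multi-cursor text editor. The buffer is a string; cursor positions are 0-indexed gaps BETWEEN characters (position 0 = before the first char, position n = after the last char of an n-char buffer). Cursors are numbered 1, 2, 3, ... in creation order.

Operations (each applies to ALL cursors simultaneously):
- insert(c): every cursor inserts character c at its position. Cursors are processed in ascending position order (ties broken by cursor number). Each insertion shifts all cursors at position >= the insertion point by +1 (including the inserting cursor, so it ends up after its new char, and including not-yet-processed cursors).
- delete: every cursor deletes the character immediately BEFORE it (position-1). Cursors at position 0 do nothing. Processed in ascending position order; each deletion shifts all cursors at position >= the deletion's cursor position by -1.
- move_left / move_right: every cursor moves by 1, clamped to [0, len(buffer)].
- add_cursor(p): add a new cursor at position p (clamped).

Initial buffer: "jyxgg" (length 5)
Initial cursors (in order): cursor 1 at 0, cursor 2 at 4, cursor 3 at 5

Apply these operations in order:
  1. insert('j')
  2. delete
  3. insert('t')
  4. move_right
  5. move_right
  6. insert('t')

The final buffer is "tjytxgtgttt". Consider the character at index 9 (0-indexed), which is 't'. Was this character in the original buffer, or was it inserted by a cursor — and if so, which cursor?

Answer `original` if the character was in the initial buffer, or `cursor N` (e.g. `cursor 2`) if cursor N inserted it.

Answer: cursor 2

Derivation:
After op 1 (insert('j')): buffer="jjyxgjgj" (len 8), cursors c1@1 c2@6 c3@8, authorship 1....2.3
After op 2 (delete): buffer="jyxgg" (len 5), cursors c1@0 c2@4 c3@5, authorship .....
After op 3 (insert('t')): buffer="tjyxgtgt" (len 8), cursors c1@1 c2@6 c3@8, authorship 1....2.3
After op 4 (move_right): buffer="tjyxgtgt" (len 8), cursors c1@2 c2@7 c3@8, authorship 1....2.3
After op 5 (move_right): buffer="tjyxgtgt" (len 8), cursors c1@3 c2@8 c3@8, authorship 1....2.3
After op 6 (insert('t')): buffer="tjytxgtgttt" (len 11), cursors c1@4 c2@11 c3@11, authorship 1..1..2.323
Authorship (.=original, N=cursor N): 1 . . 1 . . 2 . 3 2 3
Index 9: author = 2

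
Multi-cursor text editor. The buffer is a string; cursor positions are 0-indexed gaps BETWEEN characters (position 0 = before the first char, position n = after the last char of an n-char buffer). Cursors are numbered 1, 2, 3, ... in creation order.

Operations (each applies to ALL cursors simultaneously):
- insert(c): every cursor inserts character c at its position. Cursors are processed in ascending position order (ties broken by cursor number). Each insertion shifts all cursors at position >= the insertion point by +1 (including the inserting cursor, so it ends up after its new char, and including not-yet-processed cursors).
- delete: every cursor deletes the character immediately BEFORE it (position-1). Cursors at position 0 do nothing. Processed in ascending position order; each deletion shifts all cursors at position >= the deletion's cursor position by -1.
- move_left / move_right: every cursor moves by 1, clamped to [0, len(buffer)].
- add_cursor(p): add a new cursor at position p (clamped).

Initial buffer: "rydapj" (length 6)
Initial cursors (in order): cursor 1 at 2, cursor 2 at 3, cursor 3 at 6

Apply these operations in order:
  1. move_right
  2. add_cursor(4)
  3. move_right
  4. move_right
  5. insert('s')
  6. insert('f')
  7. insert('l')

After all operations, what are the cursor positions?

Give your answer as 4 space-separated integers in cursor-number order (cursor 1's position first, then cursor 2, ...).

After op 1 (move_right): buffer="rydapj" (len 6), cursors c1@3 c2@4 c3@6, authorship ......
After op 2 (add_cursor(4)): buffer="rydapj" (len 6), cursors c1@3 c2@4 c4@4 c3@6, authorship ......
After op 3 (move_right): buffer="rydapj" (len 6), cursors c1@4 c2@5 c4@5 c3@6, authorship ......
After op 4 (move_right): buffer="rydapj" (len 6), cursors c1@5 c2@6 c3@6 c4@6, authorship ......
After op 5 (insert('s')): buffer="rydapsjsss" (len 10), cursors c1@6 c2@10 c3@10 c4@10, authorship .....1.234
After op 6 (insert('f')): buffer="rydapsfjsssfff" (len 14), cursors c1@7 c2@14 c3@14 c4@14, authorship .....11.234234
After op 7 (insert('l')): buffer="rydapsfljsssffflll" (len 18), cursors c1@8 c2@18 c3@18 c4@18, authorship .....111.234234234

Answer: 8 18 18 18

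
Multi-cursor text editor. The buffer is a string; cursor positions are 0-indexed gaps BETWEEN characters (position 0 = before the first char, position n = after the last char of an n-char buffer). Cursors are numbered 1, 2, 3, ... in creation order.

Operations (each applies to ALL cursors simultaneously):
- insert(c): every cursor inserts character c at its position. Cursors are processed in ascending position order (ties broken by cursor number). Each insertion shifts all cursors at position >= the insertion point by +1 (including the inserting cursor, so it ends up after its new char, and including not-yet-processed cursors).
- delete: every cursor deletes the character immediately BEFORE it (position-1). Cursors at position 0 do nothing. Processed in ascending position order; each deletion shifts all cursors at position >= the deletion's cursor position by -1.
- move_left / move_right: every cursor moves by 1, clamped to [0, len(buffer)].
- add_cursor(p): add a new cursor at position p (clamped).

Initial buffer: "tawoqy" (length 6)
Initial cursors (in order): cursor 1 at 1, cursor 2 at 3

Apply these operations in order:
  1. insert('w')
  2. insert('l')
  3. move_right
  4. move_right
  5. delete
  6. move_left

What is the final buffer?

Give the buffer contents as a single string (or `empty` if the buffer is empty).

After op 1 (insert('w')): buffer="twawwoqy" (len 8), cursors c1@2 c2@5, authorship .1..2...
After op 2 (insert('l')): buffer="twlawwloqy" (len 10), cursors c1@3 c2@7, authorship .11..22...
After op 3 (move_right): buffer="twlawwloqy" (len 10), cursors c1@4 c2@8, authorship .11..22...
After op 4 (move_right): buffer="twlawwloqy" (len 10), cursors c1@5 c2@9, authorship .11..22...
After op 5 (delete): buffer="twlawloy" (len 8), cursors c1@4 c2@7, authorship .11.22..
After op 6 (move_left): buffer="twlawloy" (len 8), cursors c1@3 c2@6, authorship .11.22..

Answer: twlawloy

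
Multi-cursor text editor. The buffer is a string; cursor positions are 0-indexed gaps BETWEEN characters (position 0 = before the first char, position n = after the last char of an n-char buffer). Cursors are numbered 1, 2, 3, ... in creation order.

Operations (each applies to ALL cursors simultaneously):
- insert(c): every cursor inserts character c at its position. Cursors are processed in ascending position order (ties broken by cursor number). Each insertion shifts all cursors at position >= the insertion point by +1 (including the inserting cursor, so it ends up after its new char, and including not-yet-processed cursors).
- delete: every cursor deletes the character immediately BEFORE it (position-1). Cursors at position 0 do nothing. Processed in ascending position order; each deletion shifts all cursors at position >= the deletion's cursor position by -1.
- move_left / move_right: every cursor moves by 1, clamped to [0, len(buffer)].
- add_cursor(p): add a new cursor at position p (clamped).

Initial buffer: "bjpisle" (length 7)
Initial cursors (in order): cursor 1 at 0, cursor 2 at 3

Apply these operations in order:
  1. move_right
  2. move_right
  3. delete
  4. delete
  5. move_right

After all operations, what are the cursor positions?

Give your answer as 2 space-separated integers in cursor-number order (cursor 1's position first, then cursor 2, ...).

After op 1 (move_right): buffer="bjpisle" (len 7), cursors c1@1 c2@4, authorship .......
After op 2 (move_right): buffer="bjpisle" (len 7), cursors c1@2 c2@5, authorship .......
After op 3 (delete): buffer="bpile" (len 5), cursors c1@1 c2@3, authorship .....
After op 4 (delete): buffer="ple" (len 3), cursors c1@0 c2@1, authorship ...
After op 5 (move_right): buffer="ple" (len 3), cursors c1@1 c2@2, authorship ...

Answer: 1 2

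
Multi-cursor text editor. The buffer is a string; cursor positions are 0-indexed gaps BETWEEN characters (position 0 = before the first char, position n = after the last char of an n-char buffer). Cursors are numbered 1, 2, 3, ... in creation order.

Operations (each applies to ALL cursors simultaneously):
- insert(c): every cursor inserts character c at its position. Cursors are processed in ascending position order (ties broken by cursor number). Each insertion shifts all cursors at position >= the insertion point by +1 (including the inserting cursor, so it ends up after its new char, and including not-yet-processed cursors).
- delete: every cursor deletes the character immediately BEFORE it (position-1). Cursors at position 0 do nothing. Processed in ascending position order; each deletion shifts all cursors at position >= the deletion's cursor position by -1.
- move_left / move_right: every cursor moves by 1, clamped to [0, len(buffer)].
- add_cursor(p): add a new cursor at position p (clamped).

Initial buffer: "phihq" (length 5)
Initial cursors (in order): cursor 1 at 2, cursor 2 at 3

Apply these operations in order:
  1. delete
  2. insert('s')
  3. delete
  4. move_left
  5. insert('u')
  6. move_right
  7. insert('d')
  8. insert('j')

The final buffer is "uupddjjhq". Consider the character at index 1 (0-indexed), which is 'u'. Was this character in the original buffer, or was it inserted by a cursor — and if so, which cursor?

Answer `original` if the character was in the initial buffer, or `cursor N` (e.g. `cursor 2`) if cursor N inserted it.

After op 1 (delete): buffer="phq" (len 3), cursors c1@1 c2@1, authorship ...
After op 2 (insert('s')): buffer="psshq" (len 5), cursors c1@3 c2@3, authorship .12..
After op 3 (delete): buffer="phq" (len 3), cursors c1@1 c2@1, authorship ...
After op 4 (move_left): buffer="phq" (len 3), cursors c1@0 c2@0, authorship ...
After op 5 (insert('u')): buffer="uuphq" (len 5), cursors c1@2 c2@2, authorship 12...
After op 6 (move_right): buffer="uuphq" (len 5), cursors c1@3 c2@3, authorship 12...
After op 7 (insert('d')): buffer="uupddhq" (len 7), cursors c1@5 c2@5, authorship 12.12..
After op 8 (insert('j')): buffer="uupddjjhq" (len 9), cursors c1@7 c2@7, authorship 12.1212..
Authorship (.=original, N=cursor N): 1 2 . 1 2 1 2 . .
Index 1: author = 2

Answer: cursor 2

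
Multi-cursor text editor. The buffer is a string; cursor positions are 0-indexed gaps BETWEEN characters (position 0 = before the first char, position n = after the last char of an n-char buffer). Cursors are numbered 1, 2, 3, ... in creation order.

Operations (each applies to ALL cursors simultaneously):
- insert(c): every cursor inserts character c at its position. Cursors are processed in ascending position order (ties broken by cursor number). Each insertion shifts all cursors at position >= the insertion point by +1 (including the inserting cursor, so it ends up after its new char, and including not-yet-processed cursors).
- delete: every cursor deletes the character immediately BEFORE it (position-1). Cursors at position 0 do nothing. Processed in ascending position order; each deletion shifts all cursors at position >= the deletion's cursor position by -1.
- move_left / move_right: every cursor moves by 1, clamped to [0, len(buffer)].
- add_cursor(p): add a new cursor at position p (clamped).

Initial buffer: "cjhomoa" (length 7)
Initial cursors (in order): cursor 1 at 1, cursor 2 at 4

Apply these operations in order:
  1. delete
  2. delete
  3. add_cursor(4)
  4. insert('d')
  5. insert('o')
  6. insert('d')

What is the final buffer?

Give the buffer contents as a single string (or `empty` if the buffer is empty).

Answer: dodjdodmoadod

Derivation:
After op 1 (delete): buffer="jhmoa" (len 5), cursors c1@0 c2@2, authorship .....
After op 2 (delete): buffer="jmoa" (len 4), cursors c1@0 c2@1, authorship ....
After op 3 (add_cursor(4)): buffer="jmoa" (len 4), cursors c1@0 c2@1 c3@4, authorship ....
After op 4 (insert('d')): buffer="djdmoad" (len 7), cursors c1@1 c2@3 c3@7, authorship 1.2...3
After op 5 (insert('o')): buffer="dojdomoado" (len 10), cursors c1@2 c2@5 c3@10, authorship 11.22...33
After op 6 (insert('d')): buffer="dodjdodmoadod" (len 13), cursors c1@3 c2@7 c3@13, authorship 111.222...333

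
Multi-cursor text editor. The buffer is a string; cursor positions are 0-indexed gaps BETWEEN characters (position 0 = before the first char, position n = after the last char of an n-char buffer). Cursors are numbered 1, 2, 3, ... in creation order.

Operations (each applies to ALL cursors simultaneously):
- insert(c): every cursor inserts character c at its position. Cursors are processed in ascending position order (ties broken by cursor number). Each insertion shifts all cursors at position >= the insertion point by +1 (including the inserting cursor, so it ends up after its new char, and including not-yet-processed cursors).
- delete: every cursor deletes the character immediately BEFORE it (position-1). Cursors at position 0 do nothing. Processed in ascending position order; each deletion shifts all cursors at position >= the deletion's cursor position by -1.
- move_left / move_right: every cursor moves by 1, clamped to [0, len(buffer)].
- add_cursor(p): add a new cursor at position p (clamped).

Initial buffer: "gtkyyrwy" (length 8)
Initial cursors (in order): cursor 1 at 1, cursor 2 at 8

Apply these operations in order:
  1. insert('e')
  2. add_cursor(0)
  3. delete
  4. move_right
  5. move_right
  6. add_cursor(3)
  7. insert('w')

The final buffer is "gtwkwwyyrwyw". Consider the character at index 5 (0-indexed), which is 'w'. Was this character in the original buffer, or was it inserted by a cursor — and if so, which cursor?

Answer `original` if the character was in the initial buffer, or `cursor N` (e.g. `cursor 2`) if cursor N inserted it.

After op 1 (insert('e')): buffer="getkyyrwye" (len 10), cursors c1@2 c2@10, authorship .1.......2
After op 2 (add_cursor(0)): buffer="getkyyrwye" (len 10), cursors c3@0 c1@2 c2@10, authorship .1.......2
After op 3 (delete): buffer="gtkyyrwy" (len 8), cursors c3@0 c1@1 c2@8, authorship ........
After op 4 (move_right): buffer="gtkyyrwy" (len 8), cursors c3@1 c1@2 c2@8, authorship ........
After op 5 (move_right): buffer="gtkyyrwy" (len 8), cursors c3@2 c1@3 c2@8, authorship ........
After op 6 (add_cursor(3)): buffer="gtkyyrwy" (len 8), cursors c3@2 c1@3 c4@3 c2@8, authorship ........
After op 7 (insert('w')): buffer="gtwkwwyyrwyw" (len 12), cursors c3@3 c1@6 c4@6 c2@12, authorship ..3.14.....2
Authorship (.=original, N=cursor N): . . 3 . 1 4 . . . . . 2
Index 5: author = 4

Answer: cursor 4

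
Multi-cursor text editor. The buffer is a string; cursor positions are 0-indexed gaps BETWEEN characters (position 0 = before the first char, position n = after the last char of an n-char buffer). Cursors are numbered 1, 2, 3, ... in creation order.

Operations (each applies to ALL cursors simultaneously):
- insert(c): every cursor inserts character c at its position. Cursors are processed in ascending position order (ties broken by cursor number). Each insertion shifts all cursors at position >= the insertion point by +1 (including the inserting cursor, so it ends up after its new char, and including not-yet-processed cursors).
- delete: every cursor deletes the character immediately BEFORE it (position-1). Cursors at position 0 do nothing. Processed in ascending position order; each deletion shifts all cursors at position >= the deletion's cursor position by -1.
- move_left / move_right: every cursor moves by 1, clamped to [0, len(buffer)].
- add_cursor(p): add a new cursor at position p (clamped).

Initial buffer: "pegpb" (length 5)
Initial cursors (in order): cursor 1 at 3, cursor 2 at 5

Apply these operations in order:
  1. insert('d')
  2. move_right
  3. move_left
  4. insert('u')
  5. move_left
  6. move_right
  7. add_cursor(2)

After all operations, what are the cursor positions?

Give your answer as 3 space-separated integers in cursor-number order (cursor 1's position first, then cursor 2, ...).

Answer: 5 8 2

Derivation:
After op 1 (insert('d')): buffer="pegdpbd" (len 7), cursors c1@4 c2@7, authorship ...1..2
After op 2 (move_right): buffer="pegdpbd" (len 7), cursors c1@5 c2@7, authorship ...1..2
After op 3 (move_left): buffer="pegdpbd" (len 7), cursors c1@4 c2@6, authorship ...1..2
After op 4 (insert('u')): buffer="pegdupbud" (len 9), cursors c1@5 c2@8, authorship ...11..22
After op 5 (move_left): buffer="pegdupbud" (len 9), cursors c1@4 c2@7, authorship ...11..22
After op 6 (move_right): buffer="pegdupbud" (len 9), cursors c1@5 c2@8, authorship ...11..22
After op 7 (add_cursor(2)): buffer="pegdupbud" (len 9), cursors c3@2 c1@5 c2@8, authorship ...11..22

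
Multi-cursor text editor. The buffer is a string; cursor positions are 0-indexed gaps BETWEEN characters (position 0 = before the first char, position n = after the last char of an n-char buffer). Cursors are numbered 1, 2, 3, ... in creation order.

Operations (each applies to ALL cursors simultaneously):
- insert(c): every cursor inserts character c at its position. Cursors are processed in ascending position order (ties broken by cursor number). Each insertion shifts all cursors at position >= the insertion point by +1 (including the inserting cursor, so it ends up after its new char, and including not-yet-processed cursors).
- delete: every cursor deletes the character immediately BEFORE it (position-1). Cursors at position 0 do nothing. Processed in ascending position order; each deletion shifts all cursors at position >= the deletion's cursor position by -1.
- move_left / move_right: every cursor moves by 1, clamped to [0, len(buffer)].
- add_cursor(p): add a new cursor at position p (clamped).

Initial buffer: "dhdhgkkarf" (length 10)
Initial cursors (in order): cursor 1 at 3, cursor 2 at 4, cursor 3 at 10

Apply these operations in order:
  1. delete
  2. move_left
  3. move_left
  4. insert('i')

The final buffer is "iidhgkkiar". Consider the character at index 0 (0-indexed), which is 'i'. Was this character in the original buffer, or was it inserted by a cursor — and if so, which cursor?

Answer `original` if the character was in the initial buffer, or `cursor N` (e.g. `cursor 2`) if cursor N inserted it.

Answer: cursor 1

Derivation:
After op 1 (delete): buffer="dhgkkar" (len 7), cursors c1@2 c2@2 c3@7, authorship .......
After op 2 (move_left): buffer="dhgkkar" (len 7), cursors c1@1 c2@1 c3@6, authorship .......
After op 3 (move_left): buffer="dhgkkar" (len 7), cursors c1@0 c2@0 c3@5, authorship .......
After op 4 (insert('i')): buffer="iidhgkkiar" (len 10), cursors c1@2 c2@2 c3@8, authorship 12.....3..
Authorship (.=original, N=cursor N): 1 2 . . . . . 3 . .
Index 0: author = 1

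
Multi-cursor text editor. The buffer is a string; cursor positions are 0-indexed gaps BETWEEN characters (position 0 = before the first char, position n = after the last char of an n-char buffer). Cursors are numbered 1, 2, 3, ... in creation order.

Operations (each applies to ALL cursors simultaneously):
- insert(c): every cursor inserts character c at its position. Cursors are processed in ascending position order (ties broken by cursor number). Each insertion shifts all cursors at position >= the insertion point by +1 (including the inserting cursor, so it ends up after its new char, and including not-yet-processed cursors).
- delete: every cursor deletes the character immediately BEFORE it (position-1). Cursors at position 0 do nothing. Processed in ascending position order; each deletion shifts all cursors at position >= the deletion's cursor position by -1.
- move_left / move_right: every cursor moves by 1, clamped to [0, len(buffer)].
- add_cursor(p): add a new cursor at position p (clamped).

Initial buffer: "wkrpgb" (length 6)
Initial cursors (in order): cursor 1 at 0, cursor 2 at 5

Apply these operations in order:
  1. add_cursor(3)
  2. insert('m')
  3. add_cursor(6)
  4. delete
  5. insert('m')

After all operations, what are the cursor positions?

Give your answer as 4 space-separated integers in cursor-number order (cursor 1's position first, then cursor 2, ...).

Answer: 1 8 6 6

Derivation:
After op 1 (add_cursor(3)): buffer="wkrpgb" (len 6), cursors c1@0 c3@3 c2@5, authorship ......
After op 2 (insert('m')): buffer="mwkrmpgmb" (len 9), cursors c1@1 c3@5 c2@8, authorship 1...3..2.
After op 3 (add_cursor(6)): buffer="mwkrmpgmb" (len 9), cursors c1@1 c3@5 c4@6 c2@8, authorship 1...3..2.
After op 4 (delete): buffer="wkrgb" (len 5), cursors c1@0 c3@3 c4@3 c2@4, authorship .....
After op 5 (insert('m')): buffer="mwkrmmgmb" (len 9), cursors c1@1 c3@6 c4@6 c2@8, authorship 1...34.2.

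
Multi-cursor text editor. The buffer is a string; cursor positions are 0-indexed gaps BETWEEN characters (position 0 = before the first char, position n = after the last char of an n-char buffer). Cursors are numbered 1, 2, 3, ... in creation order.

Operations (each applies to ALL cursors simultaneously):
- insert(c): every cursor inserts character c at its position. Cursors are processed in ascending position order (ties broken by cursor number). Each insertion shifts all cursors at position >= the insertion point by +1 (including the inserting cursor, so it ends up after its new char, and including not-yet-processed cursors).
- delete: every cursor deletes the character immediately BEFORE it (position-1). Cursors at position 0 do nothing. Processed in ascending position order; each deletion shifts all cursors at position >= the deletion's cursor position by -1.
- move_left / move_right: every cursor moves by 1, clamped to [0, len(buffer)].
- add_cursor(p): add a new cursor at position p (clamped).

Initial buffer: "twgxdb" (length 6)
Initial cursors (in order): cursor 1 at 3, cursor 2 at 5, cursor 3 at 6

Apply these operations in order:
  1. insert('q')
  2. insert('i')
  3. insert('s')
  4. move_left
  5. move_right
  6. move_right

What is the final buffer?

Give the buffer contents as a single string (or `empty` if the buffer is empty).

Answer: twgqisxdqisbqis

Derivation:
After op 1 (insert('q')): buffer="twgqxdqbq" (len 9), cursors c1@4 c2@7 c3@9, authorship ...1..2.3
After op 2 (insert('i')): buffer="twgqixdqibqi" (len 12), cursors c1@5 c2@9 c3@12, authorship ...11..22.33
After op 3 (insert('s')): buffer="twgqisxdqisbqis" (len 15), cursors c1@6 c2@11 c3@15, authorship ...111..222.333
After op 4 (move_left): buffer="twgqisxdqisbqis" (len 15), cursors c1@5 c2@10 c3@14, authorship ...111..222.333
After op 5 (move_right): buffer="twgqisxdqisbqis" (len 15), cursors c1@6 c2@11 c3@15, authorship ...111..222.333
After op 6 (move_right): buffer="twgqisxdqisbqis" (len 15), cursors c1@7 c2@12 c3@15, authorship ...111..222.333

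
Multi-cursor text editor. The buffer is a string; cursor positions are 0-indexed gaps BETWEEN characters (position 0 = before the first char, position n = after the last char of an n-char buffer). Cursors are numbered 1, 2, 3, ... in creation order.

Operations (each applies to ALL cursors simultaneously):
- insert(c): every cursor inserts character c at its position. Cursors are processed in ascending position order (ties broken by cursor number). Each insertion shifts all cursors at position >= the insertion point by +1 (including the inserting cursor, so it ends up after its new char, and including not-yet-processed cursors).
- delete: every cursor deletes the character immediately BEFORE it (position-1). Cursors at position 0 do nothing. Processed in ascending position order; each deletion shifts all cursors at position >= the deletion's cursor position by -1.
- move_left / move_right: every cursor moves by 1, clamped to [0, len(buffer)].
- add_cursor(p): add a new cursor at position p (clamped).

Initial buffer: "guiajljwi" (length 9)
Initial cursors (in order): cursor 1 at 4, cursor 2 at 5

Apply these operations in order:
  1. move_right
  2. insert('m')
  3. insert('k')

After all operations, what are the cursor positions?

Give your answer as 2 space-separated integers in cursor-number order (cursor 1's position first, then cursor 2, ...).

After op 1 (move_right): buffer="guiajljwi" (len 9), cursors c1@5 c2@6, authorship .........
After op 2 (insert('m')): buffer="guiajmlmjwi" (len 11), cursors c1@6 c2@8, authorship .....1.2...
After op 3 (insert('k')): buffer="guiajmklmkjwi" (len 13), cursors c1@7 c2@10, authorship .....11.22...

Answer: 7 10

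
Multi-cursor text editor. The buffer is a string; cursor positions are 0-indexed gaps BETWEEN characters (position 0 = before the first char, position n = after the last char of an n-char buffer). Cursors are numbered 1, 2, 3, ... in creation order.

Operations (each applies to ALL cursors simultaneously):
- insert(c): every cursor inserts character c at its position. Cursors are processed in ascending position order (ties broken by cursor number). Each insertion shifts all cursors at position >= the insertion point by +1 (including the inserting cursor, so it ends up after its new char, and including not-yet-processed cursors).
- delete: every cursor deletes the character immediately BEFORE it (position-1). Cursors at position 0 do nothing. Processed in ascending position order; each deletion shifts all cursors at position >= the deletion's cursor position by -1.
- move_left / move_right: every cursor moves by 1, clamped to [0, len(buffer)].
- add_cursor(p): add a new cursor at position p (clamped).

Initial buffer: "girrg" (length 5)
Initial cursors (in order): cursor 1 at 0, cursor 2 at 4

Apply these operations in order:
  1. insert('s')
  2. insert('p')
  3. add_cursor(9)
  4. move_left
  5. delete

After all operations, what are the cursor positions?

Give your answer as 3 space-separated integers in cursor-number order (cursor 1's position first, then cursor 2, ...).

After op 1 (insert('s')): buffer="sgirrsg" (len 7), cursors c1@1 c2@6, authorship 1....2.
After op 2 (insert('p')): buffer="spgirrspg" (len 9), cursors c1@2 c2@8, authorship 11....22.
After op 3 (add_cursor(9)): buffer="spgirrspg" (len 9), cursors c1@2 c2@8 c3@9, authorship 11....22.
After op 4 (move_left): buffer="spgirrspg" (len 9), cursors c1@1 c2@7 c3@8, authorship 11....22.
After op 5 (delete): buffer="pgirrg" (len 6), cursors c1@0 c2@5 c3@5, authorship 1.....

Answer: 0 5 5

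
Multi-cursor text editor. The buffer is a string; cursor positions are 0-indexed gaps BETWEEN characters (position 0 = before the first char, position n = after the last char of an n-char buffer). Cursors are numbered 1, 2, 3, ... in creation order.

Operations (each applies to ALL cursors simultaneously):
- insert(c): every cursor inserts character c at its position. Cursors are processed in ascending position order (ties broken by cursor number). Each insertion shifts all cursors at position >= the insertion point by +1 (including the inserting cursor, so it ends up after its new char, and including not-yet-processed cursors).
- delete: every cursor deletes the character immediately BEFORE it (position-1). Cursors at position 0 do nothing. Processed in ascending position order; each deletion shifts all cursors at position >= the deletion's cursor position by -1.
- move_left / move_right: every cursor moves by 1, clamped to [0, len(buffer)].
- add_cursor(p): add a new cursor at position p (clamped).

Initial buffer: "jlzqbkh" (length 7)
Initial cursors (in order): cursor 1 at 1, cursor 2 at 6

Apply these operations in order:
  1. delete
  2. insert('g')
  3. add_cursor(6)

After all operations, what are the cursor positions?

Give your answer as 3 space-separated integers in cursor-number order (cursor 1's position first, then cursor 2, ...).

Answer: 1 6 6

Derivation:
After op 1 (delete): buffer="lzqbh" (len 5), cursors c1@0 c2@4, authorship .....
After op 2 (insert('g')): buffer="glzqbgh" (len 7), cursors c1@1 c2@6, authorship 1....2.
After op 3 (add_cursor(6)): buffer="glzqbgh" (len 7), cursors c1@1 c2@6 c3@6, authorship 1....2.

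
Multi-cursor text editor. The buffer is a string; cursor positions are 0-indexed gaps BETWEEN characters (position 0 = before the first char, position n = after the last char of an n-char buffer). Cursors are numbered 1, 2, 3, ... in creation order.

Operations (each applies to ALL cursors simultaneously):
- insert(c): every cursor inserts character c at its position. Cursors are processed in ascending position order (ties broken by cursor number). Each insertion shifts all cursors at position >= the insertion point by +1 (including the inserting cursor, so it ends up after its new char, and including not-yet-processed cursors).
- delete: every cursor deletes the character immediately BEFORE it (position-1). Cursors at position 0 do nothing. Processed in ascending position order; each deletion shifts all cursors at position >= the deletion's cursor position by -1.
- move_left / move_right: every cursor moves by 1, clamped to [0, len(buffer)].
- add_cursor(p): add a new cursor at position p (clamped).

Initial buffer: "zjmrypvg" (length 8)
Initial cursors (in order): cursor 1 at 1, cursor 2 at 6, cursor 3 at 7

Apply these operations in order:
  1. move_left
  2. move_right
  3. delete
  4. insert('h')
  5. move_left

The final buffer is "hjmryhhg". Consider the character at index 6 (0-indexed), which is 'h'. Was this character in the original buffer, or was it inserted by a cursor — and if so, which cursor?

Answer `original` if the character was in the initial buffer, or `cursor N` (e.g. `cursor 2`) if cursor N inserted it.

Answer: cursor 3

Derivation:
After op 1 (move_left): buffer="zjmrypvg" (len 8), cursors c1@0 c2@5 c3@6, authorship ........
After op 2 (move_right): buffer="zjmrypvg" (len 8), cursors c1@1 c2@6 c3@7, authorship ........
After op 3 (delete): buffer="jmryg" (len 5), cursors c1@0 c2@4 c3@4, authorship .....
After op 4 (insert('h')): buffer="hjmryhhg" (len 8), cursors c1@1 c2@7 c3@7, authorship 1....23.
After op 5 (move_left): buffer="hjmryhhg" (len 8), cursors c1@0 c2@6 c3@6, authorship 1....23.
Authorship (.=original, N=cursor N): 1 . . . . 2 3 .
Index 6: author = 3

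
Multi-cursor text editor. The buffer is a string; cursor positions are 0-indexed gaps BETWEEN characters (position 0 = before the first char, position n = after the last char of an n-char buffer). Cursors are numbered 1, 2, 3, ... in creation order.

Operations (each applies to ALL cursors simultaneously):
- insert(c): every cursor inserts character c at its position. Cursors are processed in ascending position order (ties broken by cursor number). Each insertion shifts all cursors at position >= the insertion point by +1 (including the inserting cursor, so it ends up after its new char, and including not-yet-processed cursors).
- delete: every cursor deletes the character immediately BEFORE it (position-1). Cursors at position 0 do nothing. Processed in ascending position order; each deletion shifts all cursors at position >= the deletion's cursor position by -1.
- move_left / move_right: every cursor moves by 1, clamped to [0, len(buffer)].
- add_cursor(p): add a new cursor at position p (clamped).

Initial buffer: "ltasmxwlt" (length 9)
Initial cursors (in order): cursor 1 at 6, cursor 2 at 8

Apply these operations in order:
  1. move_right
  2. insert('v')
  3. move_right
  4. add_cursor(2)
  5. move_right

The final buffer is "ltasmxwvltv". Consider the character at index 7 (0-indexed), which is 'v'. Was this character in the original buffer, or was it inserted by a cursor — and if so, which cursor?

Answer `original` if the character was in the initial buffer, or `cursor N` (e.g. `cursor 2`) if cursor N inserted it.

Answer: cursor 1

Derivation:
After op 1 (move_right): buffer="ltasmxwlt" (len 9), cursors c1@7 c2@9, authorship .........
After op 2 (insert('v')): buffer="ltasmxwvltv" (len 11), cursors c1@8 c2@11, authorship .......1..2
After op 3 (move_right): buffer="ltasmxwvltv" (len 11), cursors c1@9 c2@11, authorship .......1..2
After op 4 (add_cursor(2)): buffer="ltasmxwvltv" (len 11), cursors c3@2 c1@9 c2@11, authorship .......1..2
After op 5 (move_right): buffer="ltasmxwvltv" (len 11), cursors c3@3 c1@10 c2@11, authorship .......1..2
Authorship (.=original, N=cursor N): . . . . . . . 1 . . 2
Index 7: author = 1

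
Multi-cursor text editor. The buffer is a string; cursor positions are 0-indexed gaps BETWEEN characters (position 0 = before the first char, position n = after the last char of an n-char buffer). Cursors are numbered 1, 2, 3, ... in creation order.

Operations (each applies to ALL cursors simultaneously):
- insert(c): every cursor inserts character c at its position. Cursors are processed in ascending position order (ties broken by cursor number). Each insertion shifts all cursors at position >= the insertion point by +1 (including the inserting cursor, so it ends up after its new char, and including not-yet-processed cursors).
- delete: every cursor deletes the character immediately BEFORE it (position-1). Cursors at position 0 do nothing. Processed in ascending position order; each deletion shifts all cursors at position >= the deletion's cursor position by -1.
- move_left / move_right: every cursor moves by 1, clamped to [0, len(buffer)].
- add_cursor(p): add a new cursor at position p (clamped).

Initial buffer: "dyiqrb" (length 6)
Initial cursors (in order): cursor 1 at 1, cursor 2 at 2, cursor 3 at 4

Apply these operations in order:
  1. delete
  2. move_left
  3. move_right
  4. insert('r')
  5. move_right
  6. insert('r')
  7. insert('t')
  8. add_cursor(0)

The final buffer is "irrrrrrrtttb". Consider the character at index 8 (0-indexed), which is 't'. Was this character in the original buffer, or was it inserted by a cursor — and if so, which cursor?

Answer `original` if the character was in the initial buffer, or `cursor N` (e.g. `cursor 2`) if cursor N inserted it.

After op 1 (delete): buffer="irb" (len 3), cursors c1@0 c2@0 c3@1, authorship ...
After op 2 (move_left): buffer="irb" (len 3), cursors c1@0 c2@0 c3@0, authorship ...
After op 3 (move_right): buffer="irb" (len 3), cursors c1@1 c2@1 c3@1, authorship ...
After op 4 (insert('r')): buffer="irrrrb" (len 6), cursors c1@4 c2@4 c3@4, authorship .123..
After op 5 (move_right): buffer="irrrrb" (len 6), cursors c1@5 c2@5 c3@5, authorship .123..
After op 6 (insert('r')): buffer="irrrrrrrb" (len 9), cursors c1@8 c2@8 c3@8, authorship .123.123.
After op 7 (insert('t')): buffer="irrrrrrrtttb" (len 12), cursors c1@11 c2@11 c3@11, authorship .123.123123.
After op 8 (add_cursor(0)): buffer="irrrrrrrtttb" (len 12), cursors c4@0 c1@11 c2@11 c3@11, authorship .123.123123.
Authorship (.=original, N=cursor N): . 1 2 3 . 1 2 3 1 2 3 .
Index 8: author = 1

Answer: cursor 1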